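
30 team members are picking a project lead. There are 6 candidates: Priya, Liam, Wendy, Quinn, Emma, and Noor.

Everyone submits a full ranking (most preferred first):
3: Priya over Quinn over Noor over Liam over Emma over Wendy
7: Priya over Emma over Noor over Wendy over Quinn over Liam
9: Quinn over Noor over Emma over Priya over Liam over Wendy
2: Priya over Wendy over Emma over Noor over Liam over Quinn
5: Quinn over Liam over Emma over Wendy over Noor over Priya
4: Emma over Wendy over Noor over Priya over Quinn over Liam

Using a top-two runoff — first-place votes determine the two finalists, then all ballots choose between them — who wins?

Priya

Round 1 first-place votes: Priya 12, Liam 0, Wendy 0, Quinn 14, Emma 4, Noor 0. Quinn and Priya advance.
Runoff: Quinn is ranked above Priya on 14 ballots, Priya above Quinn on 16.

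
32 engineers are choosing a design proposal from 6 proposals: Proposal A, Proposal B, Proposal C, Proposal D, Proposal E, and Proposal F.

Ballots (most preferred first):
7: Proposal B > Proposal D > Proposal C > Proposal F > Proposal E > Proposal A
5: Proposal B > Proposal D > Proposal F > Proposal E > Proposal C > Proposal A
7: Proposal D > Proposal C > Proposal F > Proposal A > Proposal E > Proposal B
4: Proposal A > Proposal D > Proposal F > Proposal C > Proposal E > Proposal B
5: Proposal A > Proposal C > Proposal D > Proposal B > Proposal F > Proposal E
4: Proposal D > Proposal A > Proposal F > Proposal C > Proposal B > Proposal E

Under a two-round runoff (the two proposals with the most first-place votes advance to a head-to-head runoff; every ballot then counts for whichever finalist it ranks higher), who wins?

Proposal D

Round 1 first-place votes: Proposal A 9, Proposal B 12, Proposal C 0, Proposal D 11, Proposal E 0, Proposal F 0. Proposal B and Proposal D advance.
Runoff: Proposal B is ranked above Proposal D on 12 ballots, Proposal D above Proposal B on 20.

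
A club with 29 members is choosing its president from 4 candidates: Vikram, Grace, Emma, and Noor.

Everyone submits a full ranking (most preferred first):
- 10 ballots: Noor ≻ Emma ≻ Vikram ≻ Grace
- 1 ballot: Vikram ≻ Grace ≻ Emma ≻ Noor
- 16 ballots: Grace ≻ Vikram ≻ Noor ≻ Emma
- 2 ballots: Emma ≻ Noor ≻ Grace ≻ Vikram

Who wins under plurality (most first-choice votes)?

First-place votes: Vikram 1, Grace 16, Emma 2, Noor 10.

Grace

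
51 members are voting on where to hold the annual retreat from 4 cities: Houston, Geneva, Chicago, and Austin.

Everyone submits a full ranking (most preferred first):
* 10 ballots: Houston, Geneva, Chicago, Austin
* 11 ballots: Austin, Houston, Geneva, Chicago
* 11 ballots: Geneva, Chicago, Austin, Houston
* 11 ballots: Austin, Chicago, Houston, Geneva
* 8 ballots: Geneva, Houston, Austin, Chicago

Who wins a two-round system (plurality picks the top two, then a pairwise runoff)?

Geneva

Round 1 first-place votes: Houston 10, Geneva 19, Chicago 0, Austin 22. Austin and Geneva advance.
Runoff: Austin is ranked above Geneva on 22 ballots, Geneva above Austin on 29.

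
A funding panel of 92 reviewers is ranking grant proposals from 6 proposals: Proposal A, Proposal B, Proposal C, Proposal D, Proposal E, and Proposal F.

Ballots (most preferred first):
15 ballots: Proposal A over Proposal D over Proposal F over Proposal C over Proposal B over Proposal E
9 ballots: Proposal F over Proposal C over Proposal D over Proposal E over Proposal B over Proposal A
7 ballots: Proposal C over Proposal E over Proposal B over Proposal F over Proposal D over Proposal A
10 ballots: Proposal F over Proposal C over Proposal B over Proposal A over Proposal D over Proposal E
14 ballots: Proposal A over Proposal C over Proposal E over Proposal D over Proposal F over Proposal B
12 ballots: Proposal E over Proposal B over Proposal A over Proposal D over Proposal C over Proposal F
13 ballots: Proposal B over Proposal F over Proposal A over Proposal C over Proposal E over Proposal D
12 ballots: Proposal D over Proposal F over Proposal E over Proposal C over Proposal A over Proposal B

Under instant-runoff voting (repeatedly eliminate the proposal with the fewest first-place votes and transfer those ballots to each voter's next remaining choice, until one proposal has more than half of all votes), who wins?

Proposal F

Round 1: Proposal A 29, Proposal B 13, Proposal C 7, Proposal D 12, Proposal E 12, Proposal F 19. Proposal C eliminated.
Round 2: Proposal A 29, Proposal B 13, Proposal D 12, Proposal E 19, Proposal F 19. Proposal D eliminated.
Round 3: Proposal A 29, Proposal B 13, Proposal E 19, Proposal F 31. Proposal B eliminated.
Round 4: Proposal A 29, Proposal E 19, Proposal F 44. Proposal E eliminated.
Round 5: Proposal A 41, Proposal F 51. Proposal F has a majority (≥47).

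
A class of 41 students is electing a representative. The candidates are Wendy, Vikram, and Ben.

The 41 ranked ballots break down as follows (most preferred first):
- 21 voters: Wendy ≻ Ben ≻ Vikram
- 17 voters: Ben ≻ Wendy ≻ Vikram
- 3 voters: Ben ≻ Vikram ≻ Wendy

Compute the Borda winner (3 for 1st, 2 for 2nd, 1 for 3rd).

Wendy: 21×3 + 17×2 + 3×1 = 100
Vikram: 21×1 + 17×1 + 3×2 = 44
Ben: 21×2 + 17×3 + 3×3 = 102

Ben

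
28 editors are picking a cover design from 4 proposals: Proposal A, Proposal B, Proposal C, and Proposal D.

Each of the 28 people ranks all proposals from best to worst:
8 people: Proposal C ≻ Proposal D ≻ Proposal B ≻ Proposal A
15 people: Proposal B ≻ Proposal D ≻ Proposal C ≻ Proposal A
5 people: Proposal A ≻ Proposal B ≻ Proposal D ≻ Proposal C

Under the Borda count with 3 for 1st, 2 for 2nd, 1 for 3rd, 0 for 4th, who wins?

Proposal A: 8×0 + 15×0 + 5×3 = 15
Proposal B: 8×1 + 15×3 + 5×2 = 63
Proposal C: 8×3 + 15×1 + 5×0 = 39
Proposal D: 8×2 + 15×2 + 5×1 = 51

Proposal B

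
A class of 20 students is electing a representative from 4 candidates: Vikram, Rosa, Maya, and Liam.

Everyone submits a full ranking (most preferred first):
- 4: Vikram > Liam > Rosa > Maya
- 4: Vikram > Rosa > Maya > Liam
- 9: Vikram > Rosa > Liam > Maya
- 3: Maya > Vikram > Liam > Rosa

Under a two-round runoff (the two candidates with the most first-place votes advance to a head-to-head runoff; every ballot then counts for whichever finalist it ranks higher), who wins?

Vikram

Round 1 first-place votes: Vikram 17, Rosa 0, Maya 3, Liam 0. Vikram and Maya advance.
Runoff: Vikram is ranked above Maya on 17 ballots, Maya above Vikram on 3.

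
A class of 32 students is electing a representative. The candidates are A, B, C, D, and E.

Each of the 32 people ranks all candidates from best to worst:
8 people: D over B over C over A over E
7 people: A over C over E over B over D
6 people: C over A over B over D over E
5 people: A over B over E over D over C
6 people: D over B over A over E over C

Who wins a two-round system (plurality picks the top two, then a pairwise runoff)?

Round 1 first-place votes: A 12, B 0, C 6, D 14, E 0. D and A advance.
Runoff: D is ranked above A on 14 ballots, A above D on 18.

A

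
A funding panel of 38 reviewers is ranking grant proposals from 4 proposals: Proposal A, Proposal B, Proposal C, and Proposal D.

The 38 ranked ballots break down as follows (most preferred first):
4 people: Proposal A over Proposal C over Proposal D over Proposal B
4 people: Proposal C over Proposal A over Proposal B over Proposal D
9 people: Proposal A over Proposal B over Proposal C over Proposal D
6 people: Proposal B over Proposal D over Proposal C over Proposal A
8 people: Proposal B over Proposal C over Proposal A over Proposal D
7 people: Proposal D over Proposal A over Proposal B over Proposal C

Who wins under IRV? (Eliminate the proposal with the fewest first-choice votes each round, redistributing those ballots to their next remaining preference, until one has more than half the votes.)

Proposal A

Round 1: Proposal A 13, Proposal B 14, Proposal C 4, Proposal D 7. Proposal C eliminated.
Round 2: Proposal A 17, Proposal B 14, Proposal D 7. Proposal D eliminated.
Round 3: Proposal A 24, Proposal B 14. Proposal A has a majority (≥20).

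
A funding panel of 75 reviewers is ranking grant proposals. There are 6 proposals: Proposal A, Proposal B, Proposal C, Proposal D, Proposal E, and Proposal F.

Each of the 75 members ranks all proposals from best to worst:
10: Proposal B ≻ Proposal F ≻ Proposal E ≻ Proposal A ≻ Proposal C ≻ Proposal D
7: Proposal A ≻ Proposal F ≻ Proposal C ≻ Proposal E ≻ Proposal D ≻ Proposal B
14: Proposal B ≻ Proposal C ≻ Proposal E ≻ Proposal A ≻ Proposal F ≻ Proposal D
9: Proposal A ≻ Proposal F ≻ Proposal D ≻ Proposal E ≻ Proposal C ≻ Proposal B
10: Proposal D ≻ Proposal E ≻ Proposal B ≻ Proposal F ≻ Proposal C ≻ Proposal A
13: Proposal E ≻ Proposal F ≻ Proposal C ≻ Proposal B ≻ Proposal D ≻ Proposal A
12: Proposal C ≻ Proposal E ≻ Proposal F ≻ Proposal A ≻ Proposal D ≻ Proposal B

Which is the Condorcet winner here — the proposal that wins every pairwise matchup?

Proposal E vs Proposal A: 59–16
Proposal E vs Proposal B: 51–24
Proposal E vs Proposal C: 42–33
Proposal E vs Proposal D: 56–19
Proposal E vs Proposal F: 49–26
Proposal E beats every other proposal.

Proposal E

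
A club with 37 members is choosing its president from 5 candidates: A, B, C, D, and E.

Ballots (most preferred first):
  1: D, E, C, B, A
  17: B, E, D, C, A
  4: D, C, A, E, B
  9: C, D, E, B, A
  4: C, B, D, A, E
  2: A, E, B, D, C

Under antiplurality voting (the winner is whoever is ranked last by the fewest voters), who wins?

Last-place votes: A 27, B 4, C 2, D 0, E 4.

D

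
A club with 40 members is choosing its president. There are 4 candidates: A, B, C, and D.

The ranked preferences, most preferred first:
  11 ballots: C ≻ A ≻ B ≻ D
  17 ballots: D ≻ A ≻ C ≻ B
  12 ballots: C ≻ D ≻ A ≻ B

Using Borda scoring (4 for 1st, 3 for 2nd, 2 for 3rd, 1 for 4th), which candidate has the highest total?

C

A: 11×3 + 17×3 + 12×2 = 108
B: 11×2 + 17×1 + 12×1 = 51
C: 11×4 + 17×2 + 12×4 = 126
D: 11×1 + 17×4 + 12×3 = 115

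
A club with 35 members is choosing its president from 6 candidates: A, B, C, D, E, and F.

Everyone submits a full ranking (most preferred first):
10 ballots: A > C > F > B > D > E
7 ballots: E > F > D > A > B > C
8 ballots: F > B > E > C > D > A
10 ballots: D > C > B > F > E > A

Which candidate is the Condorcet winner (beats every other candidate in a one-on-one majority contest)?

C vs A: 18–17
C vs B: 20–15
C vs D: 18–17
C vs E: 20–15
C vs F: 20–15
C beats every other candidate.

C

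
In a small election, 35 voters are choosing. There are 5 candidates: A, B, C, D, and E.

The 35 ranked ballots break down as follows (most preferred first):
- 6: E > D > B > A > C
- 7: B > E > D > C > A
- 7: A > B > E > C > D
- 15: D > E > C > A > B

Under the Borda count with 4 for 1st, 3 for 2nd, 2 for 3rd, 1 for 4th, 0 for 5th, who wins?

A: 6×1 + 7×0 + 7×4 + 15×1 = 49
B: 6×2 + 7×4 + 7×3 + 15×0 = 61
C: 6×0 + 7×1 + 7×1 + 15×2 = 44
D: 6×3 + 7×2 + 7×0 + 15×4 = 92
E: 6×4 + 7×3 + 7×2 + 15×3 = 104

E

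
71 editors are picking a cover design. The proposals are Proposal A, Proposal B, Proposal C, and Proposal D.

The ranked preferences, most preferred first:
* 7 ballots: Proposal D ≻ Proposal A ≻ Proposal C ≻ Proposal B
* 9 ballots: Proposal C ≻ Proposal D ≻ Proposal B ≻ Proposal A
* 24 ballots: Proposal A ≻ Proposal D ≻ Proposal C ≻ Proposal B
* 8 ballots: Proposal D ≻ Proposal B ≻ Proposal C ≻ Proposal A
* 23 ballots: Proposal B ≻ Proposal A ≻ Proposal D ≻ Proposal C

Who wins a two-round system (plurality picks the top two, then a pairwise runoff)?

Proposal B

Round 1 first-place votes: Proposal A 24, Proposal B 23, Proposal C 9, Proposal D 15. Proposal A and Proposal B advance.
Runoff: Proposal A is ranked above Proposal B on 31 ballots, Proposal B above Proposal A on 40.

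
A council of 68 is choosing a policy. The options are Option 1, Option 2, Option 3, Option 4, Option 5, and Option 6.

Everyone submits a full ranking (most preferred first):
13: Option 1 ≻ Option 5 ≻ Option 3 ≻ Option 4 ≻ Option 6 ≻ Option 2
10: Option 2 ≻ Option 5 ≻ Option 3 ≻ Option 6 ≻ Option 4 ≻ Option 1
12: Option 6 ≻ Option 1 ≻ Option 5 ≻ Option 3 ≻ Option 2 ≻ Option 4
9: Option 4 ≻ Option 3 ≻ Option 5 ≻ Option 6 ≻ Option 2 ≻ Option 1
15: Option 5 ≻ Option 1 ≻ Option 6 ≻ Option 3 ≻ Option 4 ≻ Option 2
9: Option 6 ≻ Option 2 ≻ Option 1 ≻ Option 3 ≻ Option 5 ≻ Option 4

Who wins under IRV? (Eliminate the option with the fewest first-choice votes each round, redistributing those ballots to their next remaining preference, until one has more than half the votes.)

Round 1: Option 1 13, Option 2 10, Option 3 0, Option 4 9, Option 5 15, Option 6 21. Option 3 eliminated.
Round 2: Option 1 13, Option 2 10, Option 4 9, Option 5 15, Option 6 21. Option 4 eliminated.
Round 3: Option 1 13, Option 2 10, Option 5 24, Option 6 21. Option 2 eliminated.
Round 4: Option 1 13, Option 5 34, Option 6 21. Option 1 eliminated.
Round 5: Option 5 47, Option 6 21. Option 5 has a majority (≥35).

Option 5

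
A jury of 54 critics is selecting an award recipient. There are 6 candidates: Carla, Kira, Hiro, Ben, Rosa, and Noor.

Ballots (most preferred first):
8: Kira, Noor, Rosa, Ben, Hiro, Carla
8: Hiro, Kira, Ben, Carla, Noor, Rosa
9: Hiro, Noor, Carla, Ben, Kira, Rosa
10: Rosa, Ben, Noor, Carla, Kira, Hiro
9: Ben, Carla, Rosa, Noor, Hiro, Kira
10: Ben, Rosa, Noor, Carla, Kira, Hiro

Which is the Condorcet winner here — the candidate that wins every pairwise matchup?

Ben vs Carla: 45–9
Ben vs Kira: 38–16
Ben vs Hiro: 37–17
Ben vs Rosa: 36–18
Ben vs Noor: 37–17
Ben beats every other candidate.

Ben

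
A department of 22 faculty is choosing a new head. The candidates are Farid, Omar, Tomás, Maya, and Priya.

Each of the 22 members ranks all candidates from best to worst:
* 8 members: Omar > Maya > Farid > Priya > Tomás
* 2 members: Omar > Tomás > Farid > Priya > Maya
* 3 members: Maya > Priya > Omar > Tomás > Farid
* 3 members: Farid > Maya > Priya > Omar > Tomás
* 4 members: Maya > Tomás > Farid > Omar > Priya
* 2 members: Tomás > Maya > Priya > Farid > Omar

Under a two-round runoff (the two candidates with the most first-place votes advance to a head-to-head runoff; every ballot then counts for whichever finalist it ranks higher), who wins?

Maya

Round 1 first-place votes: Farid 3, Omar 10, Tomás 2, Maya 7, Priya 0. Omar and Maya advance.
Runoff: Omar is ranked above Maya on 10 ballots, Maya above Omar on 12.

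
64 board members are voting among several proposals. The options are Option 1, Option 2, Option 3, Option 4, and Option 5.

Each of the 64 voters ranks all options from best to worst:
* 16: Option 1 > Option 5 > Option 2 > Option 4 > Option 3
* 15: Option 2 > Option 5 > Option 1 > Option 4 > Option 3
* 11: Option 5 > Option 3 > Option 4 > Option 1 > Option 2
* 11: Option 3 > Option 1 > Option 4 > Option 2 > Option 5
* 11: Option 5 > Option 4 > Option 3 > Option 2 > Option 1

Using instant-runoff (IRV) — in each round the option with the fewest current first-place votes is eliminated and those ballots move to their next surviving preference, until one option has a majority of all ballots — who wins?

Round 1: Option 1 16, Option 2 15, Option 3 11, Option 4 0, Option 5 22. Option 4 eliminated.
Round 2: Option 1 16, Option 2 15, Option 3 11, Option 5 22. Option 3 eliminated.
Round 3: Option 1 27, Option 2 15, Option 5 22. Option 2 eliminated.
Round 4: Option 1 27, Option 5 37. Option 5 has a majority (≥33).

Option 5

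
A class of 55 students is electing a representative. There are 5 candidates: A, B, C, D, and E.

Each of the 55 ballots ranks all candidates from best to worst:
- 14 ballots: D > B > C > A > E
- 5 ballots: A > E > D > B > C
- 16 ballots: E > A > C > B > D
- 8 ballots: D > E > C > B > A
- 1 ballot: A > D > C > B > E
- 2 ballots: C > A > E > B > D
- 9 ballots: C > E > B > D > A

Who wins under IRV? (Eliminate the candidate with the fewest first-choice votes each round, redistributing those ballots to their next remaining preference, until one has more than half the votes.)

E

Round 1: A 6, B 0, C 11, D 22, E 16. B eliminated.
Round 2: A 6, C 11, D 22, E 16. A eliminated.
Round 3: C 11, D 23, E 21. C eliminated.
Round 4: D 23, E 32. E has a majority (≥28).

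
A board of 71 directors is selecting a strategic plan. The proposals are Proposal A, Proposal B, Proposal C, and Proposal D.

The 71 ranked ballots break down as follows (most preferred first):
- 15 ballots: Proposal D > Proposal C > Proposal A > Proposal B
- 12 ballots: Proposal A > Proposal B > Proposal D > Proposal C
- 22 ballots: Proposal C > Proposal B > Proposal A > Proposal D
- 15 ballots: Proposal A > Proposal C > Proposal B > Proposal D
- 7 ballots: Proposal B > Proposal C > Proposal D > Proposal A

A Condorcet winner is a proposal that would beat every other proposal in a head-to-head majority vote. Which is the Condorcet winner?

Proposal C

Proposal C vs Proposal A: 44–27
Proposal C vs Proposal B: 52–19
Proposal C vs Proposal D: 44–27
Proposal C beats every other proposal.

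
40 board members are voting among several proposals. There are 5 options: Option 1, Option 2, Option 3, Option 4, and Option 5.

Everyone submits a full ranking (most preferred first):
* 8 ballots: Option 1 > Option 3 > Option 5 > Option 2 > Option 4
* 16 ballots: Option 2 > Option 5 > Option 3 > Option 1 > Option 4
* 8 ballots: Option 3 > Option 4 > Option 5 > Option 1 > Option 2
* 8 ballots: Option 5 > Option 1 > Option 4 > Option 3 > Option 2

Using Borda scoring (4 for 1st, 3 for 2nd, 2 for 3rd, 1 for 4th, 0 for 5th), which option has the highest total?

Option 1: 8×4 + 16×1 + 8×1 + 8×3 = 80
Option 2: 8×1 + 16×4 + 8×0 + 8×0 = 72
Option 3: 8×3 + 16×2 + 8×4 + 8×1 = 96
Option 4: 8×0 + 16×0 + 8×3 + 8×2 = 40
Option 5: 8×2 + 16×3 + 8×2 + 8×4 = 112

Option 5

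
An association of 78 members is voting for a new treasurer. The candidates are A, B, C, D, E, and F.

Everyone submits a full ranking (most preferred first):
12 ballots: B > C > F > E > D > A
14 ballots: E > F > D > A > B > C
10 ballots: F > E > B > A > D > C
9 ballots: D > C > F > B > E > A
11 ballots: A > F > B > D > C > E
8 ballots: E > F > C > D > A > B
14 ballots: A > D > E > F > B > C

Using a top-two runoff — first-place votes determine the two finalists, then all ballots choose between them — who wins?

E

Round 1 first-place votes: A 25, B 12, C 0, D 9, E 22, F 10. A and E advance.
Runoff: A is ranked above E on 25 ballots, E above A on 53.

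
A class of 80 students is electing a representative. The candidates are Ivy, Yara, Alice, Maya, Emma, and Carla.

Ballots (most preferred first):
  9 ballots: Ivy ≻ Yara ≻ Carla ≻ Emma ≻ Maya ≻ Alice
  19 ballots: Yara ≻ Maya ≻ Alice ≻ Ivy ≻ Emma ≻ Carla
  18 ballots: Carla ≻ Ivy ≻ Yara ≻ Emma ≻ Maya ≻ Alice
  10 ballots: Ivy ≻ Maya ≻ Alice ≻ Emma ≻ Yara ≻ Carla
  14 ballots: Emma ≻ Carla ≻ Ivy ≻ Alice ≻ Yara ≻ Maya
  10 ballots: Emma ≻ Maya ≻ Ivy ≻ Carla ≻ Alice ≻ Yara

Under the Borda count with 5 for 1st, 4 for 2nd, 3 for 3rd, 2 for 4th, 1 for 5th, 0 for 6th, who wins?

Ivy: 9×5 + 19×2 + 18×4 + 10×5 + 14×3 + 10×3 = 277
Yara: 9×4 + 19×5 + 18×3 + 10×1 + 14×1 + 10×0 = 209
Alice: 9×0 + 19×3 + 18×0 + 10×3 + 14×2 + 10×1 = 125
Maya: 9×1 + 19×4 + 18×1 + 10×4 + 14×0 + 10×4 = 183
Emma: 9×2 + 19×1 + 18×2 + 10×2 + 14×5 + 10×5 = 213
Carla: 9×3 + 19×0 + 18×5 + 10×0 + 14×4 + 10×2 = 193

Ivy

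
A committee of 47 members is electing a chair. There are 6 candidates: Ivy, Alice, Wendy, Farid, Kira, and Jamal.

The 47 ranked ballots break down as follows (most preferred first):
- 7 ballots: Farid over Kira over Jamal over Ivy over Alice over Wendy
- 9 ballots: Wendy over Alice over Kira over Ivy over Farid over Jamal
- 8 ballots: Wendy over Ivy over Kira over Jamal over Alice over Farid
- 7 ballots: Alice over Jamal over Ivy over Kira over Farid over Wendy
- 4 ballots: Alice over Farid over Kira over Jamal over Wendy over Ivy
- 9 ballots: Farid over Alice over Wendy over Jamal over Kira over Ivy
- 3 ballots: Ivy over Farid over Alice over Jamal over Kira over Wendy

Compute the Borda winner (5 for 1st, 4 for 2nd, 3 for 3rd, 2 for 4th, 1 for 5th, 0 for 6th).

Alice

Ivy: 7×2 + 9×2 + 8×4 + 7×3 + 4×0 + 9×0 + 3×5 = 100
Alice: 7×1 + 9×4 + 8×1 + 7×5 + 4×5 + 9×4 + 3×3 = 151
Wendy: 7×0 + 9×5 + 8×5 + 7×0 + 4×1 + 9×3 + 3×0 = 116
Farid: 7×5 + 9×1 + 8×0 + 7×1 + 4×4 + 9×5 + 3×4 = 124
Kira: 7×4 + 9×3 + 8×3 + 7×2 + 4×3 + 9×1 + 3×1 = 117
Jamal: 7×3 + 9×0 + 8×2 + 7×4 + 4×2 + 9×2 + 3×2 = 97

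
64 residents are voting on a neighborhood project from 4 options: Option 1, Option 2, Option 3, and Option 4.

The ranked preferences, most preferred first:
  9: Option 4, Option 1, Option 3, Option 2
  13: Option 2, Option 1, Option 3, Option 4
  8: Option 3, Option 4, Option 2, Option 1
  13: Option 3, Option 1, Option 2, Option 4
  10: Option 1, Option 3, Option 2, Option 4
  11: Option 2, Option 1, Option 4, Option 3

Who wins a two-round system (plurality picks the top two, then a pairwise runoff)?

Round 1 first-place votes: Option 1 10, Option 2 24, Option 3 21, Option 4 9. Option 2 and Option 3 advance.
Runoff: Option 2 is ranked above Option 3 on 24 ballots, Option 3 above Option 2 on 40.

Option 3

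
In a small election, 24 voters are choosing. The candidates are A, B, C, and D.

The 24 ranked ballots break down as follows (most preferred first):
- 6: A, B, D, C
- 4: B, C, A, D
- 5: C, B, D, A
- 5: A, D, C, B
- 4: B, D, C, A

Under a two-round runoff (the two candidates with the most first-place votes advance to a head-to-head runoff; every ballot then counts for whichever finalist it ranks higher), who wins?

Round 1 first-place votes: A 11, B 8, C 5, D 0. A and B advance.
Runoff: A is ranked above B on 11 ballots, B above A on 13.

B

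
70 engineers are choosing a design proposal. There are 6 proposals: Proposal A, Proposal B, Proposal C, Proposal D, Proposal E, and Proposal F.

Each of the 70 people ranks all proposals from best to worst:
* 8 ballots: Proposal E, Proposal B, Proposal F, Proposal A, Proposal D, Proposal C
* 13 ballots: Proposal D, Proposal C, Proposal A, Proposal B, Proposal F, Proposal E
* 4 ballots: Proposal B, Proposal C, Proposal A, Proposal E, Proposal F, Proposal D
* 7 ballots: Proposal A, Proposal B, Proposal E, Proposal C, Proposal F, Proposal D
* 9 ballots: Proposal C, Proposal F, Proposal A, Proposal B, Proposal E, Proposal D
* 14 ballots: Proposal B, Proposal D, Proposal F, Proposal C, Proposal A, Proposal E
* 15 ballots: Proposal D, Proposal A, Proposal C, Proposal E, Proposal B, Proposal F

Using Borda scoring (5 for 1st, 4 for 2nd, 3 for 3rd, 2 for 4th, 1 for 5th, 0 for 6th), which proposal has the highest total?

Proposal A: 8×2 + 13×3 + 4×3 + 7×5 + 9×3 + 14×1 + 15×4 = 203
Proposal B: 8×4 + 13×2 + 4×5 + 7×4 + 9×2 + 14×5 + 15×1 = 209
Proposal C: 8×0 + 13×4 + 4×4 + 7×2 + 9×5 + 14×2 + 15×3 = 200
Proposal D: 8×1 + 13×5 + 4×0 + 7×0 + 9×0 + 14×4 + 15×5 = 204
Proposal E: 8×5 + 13×0 + 4×2 + 7×3 + 9×1 + 14×0 + 15×2 = 108
Proposal F: 8×3 + 13×1 + 4×1 + 7×1 + 9×4 + 14×3 + 15×0 = 126

Proposal B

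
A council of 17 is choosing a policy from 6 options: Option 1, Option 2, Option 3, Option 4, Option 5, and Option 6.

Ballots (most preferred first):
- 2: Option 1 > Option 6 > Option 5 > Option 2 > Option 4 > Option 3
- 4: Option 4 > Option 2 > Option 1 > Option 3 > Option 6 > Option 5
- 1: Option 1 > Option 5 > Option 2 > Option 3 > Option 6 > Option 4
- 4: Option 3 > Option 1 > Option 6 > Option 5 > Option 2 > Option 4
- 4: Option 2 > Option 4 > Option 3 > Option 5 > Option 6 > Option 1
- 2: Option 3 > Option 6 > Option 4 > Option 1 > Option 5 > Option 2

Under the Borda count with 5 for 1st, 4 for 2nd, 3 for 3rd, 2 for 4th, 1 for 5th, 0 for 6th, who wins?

Option 3

Option 1: 2×5 + 4×3 + 1×5 + 4×4 + 4×0 + 2×2 = 47
Option 2: 2×2 + 4×4 + 1×3 + 4×1 + 4×5 + 2×0 = 47
Option 3: 2×0 + 4×2 + 1×2 + 4×5 + 4×3 + 2×5 = 52
Option 4: 2×1 + 4×5 + 1×0 + 4×0 + 4×4 + 2×3 = 44
Option 5: 2×3 + 4×0 + 1×4 + 4×2 + 4×2 + 2×1 = 28
Option 6: 2×4 + 4×1 + 1×1 + 4×3 + 4×1 + 2×4 = 37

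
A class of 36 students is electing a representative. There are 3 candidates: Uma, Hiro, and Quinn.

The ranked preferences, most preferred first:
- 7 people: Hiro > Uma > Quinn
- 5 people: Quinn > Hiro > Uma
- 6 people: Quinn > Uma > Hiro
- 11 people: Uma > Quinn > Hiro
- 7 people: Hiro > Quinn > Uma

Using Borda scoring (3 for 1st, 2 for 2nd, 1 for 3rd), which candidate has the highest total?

Uma: 7×2 + 5×1 + 6×2 + 11×3 + 7×1 = 71
Hiro: 7×3 + 5×2 + 6×1 + 11×1 + 7×3 = 69
Quinn: 7×1 + 5×3 + 6×3 + 11×2 + 7×2 = 76

Quinn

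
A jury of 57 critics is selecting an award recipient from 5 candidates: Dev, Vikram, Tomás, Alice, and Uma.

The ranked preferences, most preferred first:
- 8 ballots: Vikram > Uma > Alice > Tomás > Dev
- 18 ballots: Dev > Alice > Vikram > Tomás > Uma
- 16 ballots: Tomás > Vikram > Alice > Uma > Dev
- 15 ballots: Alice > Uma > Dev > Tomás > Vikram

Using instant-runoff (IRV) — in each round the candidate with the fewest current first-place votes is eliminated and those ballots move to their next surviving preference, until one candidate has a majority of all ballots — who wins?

Alice

Round 1: Dev 18, Vikram 8, Tomás 16, Alice 15, Uma 0. Uma eliminated.
Round 2: Dev 18, Vikram 8, Tomás 16, Alice 15. Vikram eliminated.
Round 3: Dev 18, Tomás 16, Alice 23. Tomás eliminated.
Round 4: Dev 18, Alice 39. Alice has a majority (≥29).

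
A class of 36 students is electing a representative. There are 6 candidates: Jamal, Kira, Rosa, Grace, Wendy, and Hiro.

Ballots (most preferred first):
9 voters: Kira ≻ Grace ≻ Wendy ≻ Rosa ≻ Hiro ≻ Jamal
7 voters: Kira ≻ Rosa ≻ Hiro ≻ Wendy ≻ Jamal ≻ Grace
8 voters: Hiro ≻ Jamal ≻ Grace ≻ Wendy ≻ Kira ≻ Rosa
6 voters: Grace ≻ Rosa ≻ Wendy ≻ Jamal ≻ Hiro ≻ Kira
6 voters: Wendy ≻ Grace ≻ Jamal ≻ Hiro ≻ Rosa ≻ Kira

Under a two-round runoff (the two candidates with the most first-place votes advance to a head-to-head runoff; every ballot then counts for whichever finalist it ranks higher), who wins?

Hiro

Round 1 first-place votes: Jamal 0, Kira 16, Rosa 0, Grace 6, Wendy 6, Hiro 8. Kira and Hiro advance.
Runoff: Kira is ranked above Hiro on 16 ballots, Hiro above Kira on 20.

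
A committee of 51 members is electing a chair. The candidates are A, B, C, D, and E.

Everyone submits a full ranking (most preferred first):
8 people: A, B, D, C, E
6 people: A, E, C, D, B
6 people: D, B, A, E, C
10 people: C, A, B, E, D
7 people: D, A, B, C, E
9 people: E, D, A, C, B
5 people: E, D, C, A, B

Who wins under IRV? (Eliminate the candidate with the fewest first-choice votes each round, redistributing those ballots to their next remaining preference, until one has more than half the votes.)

Round 1: A 14, B 0, C 10, D 13, E 14. B eliminated.
Round 2: A 14, C 10, D 13, E 14. C eliminated.
Round 3: A 24, D 13, E 14. D eliminated.
Round 4: A 37, E 14. A has a majority (≥26).

A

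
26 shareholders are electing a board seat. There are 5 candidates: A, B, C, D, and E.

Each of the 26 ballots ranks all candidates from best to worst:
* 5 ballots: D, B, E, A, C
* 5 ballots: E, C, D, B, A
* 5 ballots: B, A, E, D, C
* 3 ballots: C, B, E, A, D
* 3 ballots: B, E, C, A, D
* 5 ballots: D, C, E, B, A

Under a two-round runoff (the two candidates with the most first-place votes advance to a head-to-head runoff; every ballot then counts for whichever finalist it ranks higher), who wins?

Round 1 first-place votes: A 0, B 8, C 3, D 10, E 5. D and B advance.
Runoff: D is ranked above B on 15 ballots, B above D on 11.

D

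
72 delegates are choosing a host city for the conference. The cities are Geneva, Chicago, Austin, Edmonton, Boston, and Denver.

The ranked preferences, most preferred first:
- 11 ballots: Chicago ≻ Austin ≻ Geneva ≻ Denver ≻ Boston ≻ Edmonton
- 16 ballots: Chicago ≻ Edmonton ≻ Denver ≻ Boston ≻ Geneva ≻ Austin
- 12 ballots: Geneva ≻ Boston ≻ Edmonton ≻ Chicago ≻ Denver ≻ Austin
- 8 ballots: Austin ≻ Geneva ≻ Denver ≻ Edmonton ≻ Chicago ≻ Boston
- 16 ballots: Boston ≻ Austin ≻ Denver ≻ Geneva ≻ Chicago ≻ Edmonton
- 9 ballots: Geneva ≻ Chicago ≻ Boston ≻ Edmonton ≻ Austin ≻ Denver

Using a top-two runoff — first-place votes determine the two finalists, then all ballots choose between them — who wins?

Geneva

Round 1 first-place votes: Geneva 21, Chicago 27, Austin 8, Edmonton 0, Boston 16, Denver 0. Chicago and Geneva advance.
Runoff: Chicago is ranked above Geneva on 27 ballots, Geneva above Chicago on 45.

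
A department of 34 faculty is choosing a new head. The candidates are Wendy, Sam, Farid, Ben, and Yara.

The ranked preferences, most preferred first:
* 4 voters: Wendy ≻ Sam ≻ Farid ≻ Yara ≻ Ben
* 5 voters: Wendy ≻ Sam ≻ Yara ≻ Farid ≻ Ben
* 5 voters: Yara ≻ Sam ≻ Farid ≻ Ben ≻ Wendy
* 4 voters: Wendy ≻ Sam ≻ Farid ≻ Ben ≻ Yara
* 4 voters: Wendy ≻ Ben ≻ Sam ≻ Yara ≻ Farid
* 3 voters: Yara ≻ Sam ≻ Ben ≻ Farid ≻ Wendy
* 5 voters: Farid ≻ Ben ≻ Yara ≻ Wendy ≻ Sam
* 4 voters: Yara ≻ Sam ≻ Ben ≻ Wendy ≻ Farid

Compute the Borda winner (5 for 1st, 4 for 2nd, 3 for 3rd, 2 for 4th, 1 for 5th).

Sam

Wendy: 4×5 + 5×5 + 5×1 + 4×5 + 4×5 + 3×1 + 5×2 + 4×2 = 111
Sam: 4×4 + 5×4 + 5×4 + 4×4 + 4×3 + 3×4 + 5×1 + 4×4 = 117
Farid: 4×3 + 5×2 + 5×3 + 4×3 + 4×1 + 3×2 + 5×5 + 4×1 = 88
Ben: 4×1 + 5×1 + 5×2 + 4×2 + 4×4 + 3×3 + 5×4 + 4×3 = 84
Yara: 4×2 + 5×3 + 5×5 + 4×1 + 4×2 + 3×5 + 5×3 + 4×5 = 110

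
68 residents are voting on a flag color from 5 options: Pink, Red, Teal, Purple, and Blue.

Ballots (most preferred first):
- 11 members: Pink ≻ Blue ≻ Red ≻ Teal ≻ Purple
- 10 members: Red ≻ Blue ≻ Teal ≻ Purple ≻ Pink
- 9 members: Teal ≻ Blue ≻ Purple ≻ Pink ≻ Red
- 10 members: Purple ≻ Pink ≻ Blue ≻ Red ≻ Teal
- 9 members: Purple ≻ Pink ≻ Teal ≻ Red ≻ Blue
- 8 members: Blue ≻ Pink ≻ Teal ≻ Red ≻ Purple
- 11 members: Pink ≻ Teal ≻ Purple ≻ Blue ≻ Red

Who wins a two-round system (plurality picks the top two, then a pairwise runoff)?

Purple

Round 1 first-place votes: Pink 22, Red 10, Teal 9, Purple 19, Blue 8. Pink and Purple advance.
Runoff: Pink is ranked above Purple on 30 ballots, Purple above Pink on 38.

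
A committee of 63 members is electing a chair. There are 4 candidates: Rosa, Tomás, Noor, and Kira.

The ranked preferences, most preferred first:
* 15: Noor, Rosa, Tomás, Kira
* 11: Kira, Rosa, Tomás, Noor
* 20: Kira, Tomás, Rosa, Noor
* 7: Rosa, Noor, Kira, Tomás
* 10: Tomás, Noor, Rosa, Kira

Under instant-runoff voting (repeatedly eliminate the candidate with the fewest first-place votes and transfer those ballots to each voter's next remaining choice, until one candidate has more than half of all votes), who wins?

Round 1: Rosa 7, Tomás 10, Noor 15, Kira 31. Rosa eliminated.
Round 2: Tomás 10, Noor 22, Kira 31. Tomás eliminated.
Round 3: Noor 32, Kira 31. Noor has a majority (≥32).

Noor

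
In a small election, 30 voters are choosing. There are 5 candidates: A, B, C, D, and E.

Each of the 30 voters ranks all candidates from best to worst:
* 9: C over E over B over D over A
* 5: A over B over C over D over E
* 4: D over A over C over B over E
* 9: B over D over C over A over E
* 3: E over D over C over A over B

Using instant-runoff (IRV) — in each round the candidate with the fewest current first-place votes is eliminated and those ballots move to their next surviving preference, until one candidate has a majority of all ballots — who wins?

C

Round 1: A 5, B 9, C 9, D 4, E 3. E eliminated.
Round 2: A 5, B 9, C 9, D 7. A eliminated.
Round 3: B 14, C 9, D 7. D eliminated.
Round 4: B 14, C 16. C has a majority (≥16).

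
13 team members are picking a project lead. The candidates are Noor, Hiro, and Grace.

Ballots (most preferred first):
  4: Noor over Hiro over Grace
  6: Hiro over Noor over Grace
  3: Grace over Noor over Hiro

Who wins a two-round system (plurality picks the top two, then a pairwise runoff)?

Round 1 first-place votes: Noor 4, Hiro 6, Grace 3. Hiro and Noor advance.
Runoff: Hiro is ranked above Noor on 6 ballots, Noor above Hiro on 7.

Noor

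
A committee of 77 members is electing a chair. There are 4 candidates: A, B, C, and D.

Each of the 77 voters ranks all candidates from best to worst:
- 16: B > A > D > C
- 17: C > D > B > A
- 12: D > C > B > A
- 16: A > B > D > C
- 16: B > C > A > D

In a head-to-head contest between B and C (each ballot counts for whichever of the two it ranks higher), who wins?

B is ranked above C on 48 ballots; C above B on 29.

B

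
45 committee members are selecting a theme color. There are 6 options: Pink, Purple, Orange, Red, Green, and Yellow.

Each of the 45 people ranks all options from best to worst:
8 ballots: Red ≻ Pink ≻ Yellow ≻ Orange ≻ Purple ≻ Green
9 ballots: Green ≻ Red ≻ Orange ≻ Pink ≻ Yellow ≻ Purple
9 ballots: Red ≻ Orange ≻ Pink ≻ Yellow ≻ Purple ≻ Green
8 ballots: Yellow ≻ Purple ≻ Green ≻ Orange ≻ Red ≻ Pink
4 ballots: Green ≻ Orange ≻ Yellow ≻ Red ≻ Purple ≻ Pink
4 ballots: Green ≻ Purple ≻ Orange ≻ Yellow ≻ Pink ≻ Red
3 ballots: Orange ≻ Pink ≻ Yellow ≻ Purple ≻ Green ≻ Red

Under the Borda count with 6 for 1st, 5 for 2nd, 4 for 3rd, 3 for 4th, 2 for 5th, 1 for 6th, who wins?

Pink: 8×5 + 9×3 + 9×4 + 8×1 + 4×1 + 4×2 + 3×5 = 138
Purple: 8×2 + 9×1 + 9×2 + 8×5 + 4×2 + 4×5 + 3×3 = 120
Orange: 8×3 + 9×4 + 9×5 + 8×3 + 4×5 + 4×4 + 3×6 = 183
Red: 8×6 + 9×5 + 9×6 + 8×2 + 4×3 + 4×1 + 3×1 = 182
Green: 8×1 + 9×6 + 9×1 + 8×4 + 4×6 + 4×6 + 3×2 = 157
Yellow: 8×4 + 9×2 + 9×3 + 8×6 + 4×4 + 4×3 + 3×4 = 165

Orange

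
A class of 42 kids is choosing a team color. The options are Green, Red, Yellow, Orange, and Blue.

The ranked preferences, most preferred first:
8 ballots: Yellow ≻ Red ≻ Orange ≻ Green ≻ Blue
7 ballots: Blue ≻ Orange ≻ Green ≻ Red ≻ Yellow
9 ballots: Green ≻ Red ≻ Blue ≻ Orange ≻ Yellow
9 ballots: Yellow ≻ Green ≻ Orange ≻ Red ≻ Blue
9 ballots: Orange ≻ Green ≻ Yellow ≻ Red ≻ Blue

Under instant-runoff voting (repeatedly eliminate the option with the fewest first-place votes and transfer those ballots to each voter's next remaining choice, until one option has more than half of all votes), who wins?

Orange

Round 1: Green 9, Red 0, Yellow 17, Orange 9, Blue 7. Red eliminated.
Round 2: Green 9, Yellow 17, Orange 9, Blue 7. Blue eliminated.
Round 3: Green 9, Yellow 17, Orange 16. Green eliminated.
Round 4: Yellow 17, Orange 25. Orange has a majority (≥22).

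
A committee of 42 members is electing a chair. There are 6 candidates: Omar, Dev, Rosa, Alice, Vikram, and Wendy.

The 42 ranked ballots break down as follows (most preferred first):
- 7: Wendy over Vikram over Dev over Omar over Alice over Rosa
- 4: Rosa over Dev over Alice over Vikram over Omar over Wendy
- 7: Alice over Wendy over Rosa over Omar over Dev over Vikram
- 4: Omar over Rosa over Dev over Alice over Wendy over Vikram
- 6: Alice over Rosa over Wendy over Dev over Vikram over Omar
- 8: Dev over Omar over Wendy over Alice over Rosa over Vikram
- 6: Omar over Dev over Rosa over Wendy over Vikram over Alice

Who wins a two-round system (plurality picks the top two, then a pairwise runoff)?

Omar

Round 1 first-place votes: Omar 10, Dev 8, Rosa 4, Alice 13, Vikram 0, Wendy 7. Alice and Omar advance.
Runoff: Alice is ranked above Omar on 17 ballots, Omar above Alice on 25.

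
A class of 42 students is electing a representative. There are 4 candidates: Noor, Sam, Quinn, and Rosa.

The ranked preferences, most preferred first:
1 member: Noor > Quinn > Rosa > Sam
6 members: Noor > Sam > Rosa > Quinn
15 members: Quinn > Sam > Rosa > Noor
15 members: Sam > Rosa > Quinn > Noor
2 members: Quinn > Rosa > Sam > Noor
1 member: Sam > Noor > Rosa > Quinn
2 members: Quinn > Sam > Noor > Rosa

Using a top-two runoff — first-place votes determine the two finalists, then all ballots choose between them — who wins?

Round 1 first-place votes: Noor 7, Sam 16, Quinn 19, Rosa 0. Quinn and Sam advance.
Runoff: Quinn is ranked above Sam on 20 ballots, Sam above Quinn on 22.

Sam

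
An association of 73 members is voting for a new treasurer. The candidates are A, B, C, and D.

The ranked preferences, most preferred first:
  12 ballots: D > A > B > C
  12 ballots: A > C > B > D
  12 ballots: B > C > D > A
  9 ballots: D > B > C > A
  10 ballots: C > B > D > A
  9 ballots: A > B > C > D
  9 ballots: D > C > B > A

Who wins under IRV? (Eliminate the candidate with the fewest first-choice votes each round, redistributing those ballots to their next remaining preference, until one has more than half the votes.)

Round 1: A 21, B 12, C 10, D 30. C eliminated.
Round 2: A 21, B 22, D 30. A eliminated.
Round 3: B 43, D 30. B has a majority (≥37).

B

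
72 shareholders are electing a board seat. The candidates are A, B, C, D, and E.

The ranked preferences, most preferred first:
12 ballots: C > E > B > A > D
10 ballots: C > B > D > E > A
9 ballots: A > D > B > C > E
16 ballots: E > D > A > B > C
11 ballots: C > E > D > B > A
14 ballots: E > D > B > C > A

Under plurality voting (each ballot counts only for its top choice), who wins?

First-place votes: A 9, B 0, C 33, D 0, E 30.

C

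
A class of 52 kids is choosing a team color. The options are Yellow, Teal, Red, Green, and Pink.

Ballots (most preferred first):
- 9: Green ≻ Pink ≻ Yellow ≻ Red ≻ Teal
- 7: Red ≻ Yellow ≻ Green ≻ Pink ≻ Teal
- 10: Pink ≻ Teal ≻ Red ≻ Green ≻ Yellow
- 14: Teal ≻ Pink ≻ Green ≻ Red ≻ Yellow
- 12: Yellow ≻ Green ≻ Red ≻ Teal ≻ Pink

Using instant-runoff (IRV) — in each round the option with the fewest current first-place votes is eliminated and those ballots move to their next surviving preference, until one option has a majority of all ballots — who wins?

Pink

Round 1: Yellow 12, Teal 14, Red 7, Green 9, Pink 10. Red eliminated.
Round 2: Yellow 19, Teal 14, Green 9, Pink 10. Green eliminated.
Round 3: Yellow 19, Teal 14, Pink 19. Teal eliminated.
Round 4: Yellow 19, Pink 33. Pink has a majority (≥27).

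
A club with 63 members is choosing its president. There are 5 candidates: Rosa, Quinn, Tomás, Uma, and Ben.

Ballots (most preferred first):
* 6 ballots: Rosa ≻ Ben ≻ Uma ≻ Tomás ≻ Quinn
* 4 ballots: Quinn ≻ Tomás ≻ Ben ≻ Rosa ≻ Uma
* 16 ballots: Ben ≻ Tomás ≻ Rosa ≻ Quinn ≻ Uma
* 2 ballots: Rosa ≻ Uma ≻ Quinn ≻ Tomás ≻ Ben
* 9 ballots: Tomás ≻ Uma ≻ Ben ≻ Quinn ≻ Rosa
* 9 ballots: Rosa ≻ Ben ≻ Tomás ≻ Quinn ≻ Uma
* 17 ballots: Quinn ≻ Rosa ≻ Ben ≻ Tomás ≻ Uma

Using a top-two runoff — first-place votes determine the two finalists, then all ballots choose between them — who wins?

Rosa

Round 1 first-place votes: Rosa 17, Quinn 21, Tomás 9, Uma 0, Ben 16. Quinn and Rosa advance.
Runoff: Quinn is ranked above Rosa on 30 ballots, Rosa above Quinn on 33.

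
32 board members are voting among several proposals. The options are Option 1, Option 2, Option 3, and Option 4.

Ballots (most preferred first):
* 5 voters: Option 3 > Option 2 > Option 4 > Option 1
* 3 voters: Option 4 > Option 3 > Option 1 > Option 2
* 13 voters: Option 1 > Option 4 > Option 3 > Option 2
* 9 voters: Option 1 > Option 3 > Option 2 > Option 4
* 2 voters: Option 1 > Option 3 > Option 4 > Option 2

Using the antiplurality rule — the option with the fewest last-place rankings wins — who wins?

Last-place votes: Option 1 5, Option 2 18, Option 3 0, Option 4 9.

Option 3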